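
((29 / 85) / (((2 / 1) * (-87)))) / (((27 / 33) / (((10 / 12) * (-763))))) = 8393 / 5508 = 1.52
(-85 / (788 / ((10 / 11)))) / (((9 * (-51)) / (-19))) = -475 / 117018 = -0.00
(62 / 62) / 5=1 / 5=0.20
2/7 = 0.29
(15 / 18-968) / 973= -829 / 834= -0.99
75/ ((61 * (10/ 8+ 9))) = 300/ 2501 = 0.12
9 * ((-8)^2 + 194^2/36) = 9985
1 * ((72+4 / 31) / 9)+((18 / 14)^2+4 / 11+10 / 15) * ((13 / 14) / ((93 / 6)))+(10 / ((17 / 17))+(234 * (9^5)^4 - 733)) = 2994725734834644735665497886 / 1052667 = 2844893717419321338719.18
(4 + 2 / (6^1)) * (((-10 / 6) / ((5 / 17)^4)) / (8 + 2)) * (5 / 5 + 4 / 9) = -14115049 / 101250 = -139.41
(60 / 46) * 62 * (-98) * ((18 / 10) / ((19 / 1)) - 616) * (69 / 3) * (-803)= -1712860843848 / 19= -90150570728.84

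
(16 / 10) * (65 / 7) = 104 / 7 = 14.86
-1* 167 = -167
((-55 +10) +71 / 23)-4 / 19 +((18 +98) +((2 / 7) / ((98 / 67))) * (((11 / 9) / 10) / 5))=4983357469 / 67450950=73.88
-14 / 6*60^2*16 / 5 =-26880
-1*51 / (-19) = 51 / 19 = 2.68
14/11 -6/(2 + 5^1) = 32/77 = 0.42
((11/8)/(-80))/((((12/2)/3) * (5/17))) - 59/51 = -387137/326400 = -1.19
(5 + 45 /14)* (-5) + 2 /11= -6297 /154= -40.89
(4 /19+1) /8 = 23 /152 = 0.15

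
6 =6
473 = 473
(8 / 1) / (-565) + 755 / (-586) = -1.30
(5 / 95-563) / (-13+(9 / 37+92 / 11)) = 128.14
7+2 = 9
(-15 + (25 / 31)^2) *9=-124110 / 961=-129.15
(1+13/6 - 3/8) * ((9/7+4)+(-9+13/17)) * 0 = 0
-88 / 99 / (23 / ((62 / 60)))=-124 / 3105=-0.04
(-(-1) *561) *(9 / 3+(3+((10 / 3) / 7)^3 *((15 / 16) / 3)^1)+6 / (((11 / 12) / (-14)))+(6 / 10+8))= -1333536763 / 30870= -43198.47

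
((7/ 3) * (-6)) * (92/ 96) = -161/ 12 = -13.42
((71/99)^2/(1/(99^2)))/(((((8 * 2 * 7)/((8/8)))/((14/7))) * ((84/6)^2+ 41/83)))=0.46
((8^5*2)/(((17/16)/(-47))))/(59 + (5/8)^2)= -3154116608/64617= -48812.49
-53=-53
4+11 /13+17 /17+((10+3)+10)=375 /13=28.85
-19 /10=-1.90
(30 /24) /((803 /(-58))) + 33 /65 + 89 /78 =244027 /156585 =1.56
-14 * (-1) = 14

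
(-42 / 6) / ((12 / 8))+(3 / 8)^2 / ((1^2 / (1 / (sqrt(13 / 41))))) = -14 / 3+9 * sqrt(533) / 832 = -4.42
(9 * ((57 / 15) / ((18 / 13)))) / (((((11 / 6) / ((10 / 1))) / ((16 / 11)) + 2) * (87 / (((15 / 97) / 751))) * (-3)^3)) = -3040 / 2985051519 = -0.00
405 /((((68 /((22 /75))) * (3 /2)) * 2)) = 99 /170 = 0.58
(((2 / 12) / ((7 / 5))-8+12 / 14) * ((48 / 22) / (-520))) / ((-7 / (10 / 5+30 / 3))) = -354 / 7007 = -0.05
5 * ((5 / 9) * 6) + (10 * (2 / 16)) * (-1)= 185 / 12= 15.42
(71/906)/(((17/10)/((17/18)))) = 355/8154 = 0.04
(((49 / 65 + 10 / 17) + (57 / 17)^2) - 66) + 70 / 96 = -47506397 / 901680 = -52.69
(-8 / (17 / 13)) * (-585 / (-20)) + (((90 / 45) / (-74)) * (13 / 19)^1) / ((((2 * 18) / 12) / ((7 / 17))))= -6415669 / 35853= -178.94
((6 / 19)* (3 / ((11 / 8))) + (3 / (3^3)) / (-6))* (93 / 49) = 33511 / 26334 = 1.27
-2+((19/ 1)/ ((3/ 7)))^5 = 41615795407/ 243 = 171258417.31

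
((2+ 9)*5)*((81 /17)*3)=13365 /17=786.18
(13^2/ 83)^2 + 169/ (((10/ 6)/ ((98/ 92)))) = 177712457/ 1584470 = 112.16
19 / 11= 1.73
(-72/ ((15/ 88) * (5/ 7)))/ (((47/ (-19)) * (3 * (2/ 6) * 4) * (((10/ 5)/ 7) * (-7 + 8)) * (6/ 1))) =40964/ 1175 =34.86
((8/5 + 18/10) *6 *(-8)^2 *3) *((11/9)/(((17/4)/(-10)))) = -11264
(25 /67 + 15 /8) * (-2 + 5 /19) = -39765 /10184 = -3.90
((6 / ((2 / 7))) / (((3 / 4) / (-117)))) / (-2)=1638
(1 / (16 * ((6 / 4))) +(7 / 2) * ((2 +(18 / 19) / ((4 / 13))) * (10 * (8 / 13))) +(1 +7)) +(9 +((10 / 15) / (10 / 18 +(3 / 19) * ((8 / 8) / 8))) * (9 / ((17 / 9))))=10465513853 / 79310712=131.96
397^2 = 157609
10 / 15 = 2 / 3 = 0.67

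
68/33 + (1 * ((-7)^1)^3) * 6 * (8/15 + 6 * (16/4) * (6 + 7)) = -106126604/165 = -643191.54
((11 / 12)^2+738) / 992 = 106393 / 142848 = 0.74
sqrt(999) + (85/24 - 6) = -59/24 + 3 * sqrt(111) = 29.15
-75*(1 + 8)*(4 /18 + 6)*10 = -42000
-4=-4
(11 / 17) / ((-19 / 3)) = -33 / 323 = -0.10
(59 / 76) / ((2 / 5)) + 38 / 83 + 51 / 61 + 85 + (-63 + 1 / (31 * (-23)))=13845696841 / 548707688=25.23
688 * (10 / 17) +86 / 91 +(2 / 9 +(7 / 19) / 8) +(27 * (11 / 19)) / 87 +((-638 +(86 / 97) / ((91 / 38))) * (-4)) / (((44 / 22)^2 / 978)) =3714807485826793 / 5953140648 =624008.02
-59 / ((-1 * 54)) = 59 / 54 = 1.09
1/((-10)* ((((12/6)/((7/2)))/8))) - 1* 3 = -22/5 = -4.40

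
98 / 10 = 49 / 5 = 9.80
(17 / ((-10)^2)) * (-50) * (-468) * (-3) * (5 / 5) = -11934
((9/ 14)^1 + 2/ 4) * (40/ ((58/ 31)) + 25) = 53.00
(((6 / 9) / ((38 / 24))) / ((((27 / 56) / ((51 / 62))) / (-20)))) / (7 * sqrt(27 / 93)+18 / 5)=761600 / 18639 - 13328000 * sqrt(31) / 1733427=-1.95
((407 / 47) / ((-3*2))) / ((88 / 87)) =-1073 / 752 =-1.43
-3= -3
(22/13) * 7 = 154/13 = 11.85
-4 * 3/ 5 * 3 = -7.20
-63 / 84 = -3 / 4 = -0.75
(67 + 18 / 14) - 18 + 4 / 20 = 1767 / 35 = 50.49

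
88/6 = 44/3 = 14.67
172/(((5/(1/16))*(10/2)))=0.43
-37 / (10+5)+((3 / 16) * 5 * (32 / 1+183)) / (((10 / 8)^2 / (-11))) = -21322 / 15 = -1421.47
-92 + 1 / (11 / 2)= -1010 / 11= -91.82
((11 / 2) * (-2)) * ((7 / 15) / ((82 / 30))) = -77 / 41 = -1.88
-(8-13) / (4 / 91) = 113.75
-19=-19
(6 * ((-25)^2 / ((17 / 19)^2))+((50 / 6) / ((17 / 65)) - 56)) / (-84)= -577189 / 10404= -55.48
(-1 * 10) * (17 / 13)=-170 / 13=-13.08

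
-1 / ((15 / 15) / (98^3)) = -941192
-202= -202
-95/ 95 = -1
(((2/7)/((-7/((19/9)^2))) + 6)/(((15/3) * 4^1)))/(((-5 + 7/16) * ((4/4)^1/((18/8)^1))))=-0.14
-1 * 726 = -726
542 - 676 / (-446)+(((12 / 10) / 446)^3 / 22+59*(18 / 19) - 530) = 40218477937513 / 579429875750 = 69.41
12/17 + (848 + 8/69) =995668/1173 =848.82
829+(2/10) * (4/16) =16581/20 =829.05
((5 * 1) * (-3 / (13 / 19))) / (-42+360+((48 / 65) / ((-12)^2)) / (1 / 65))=-171 / 2483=-0.07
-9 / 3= -3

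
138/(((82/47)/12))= 38916/41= 949.17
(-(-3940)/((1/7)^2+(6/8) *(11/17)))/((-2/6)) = -7876848/337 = -23373.44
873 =873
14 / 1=14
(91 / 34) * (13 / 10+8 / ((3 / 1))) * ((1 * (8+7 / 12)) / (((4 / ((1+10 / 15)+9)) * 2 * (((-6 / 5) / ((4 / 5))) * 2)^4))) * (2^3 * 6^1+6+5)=3871049 / 43740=88.50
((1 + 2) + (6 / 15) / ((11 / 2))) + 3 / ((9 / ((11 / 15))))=1642 / 495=3.32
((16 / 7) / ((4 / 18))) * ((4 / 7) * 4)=1152 / 49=23.51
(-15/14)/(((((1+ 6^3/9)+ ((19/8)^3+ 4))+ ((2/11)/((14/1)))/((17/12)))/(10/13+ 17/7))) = -0.08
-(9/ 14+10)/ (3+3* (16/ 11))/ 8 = -1639/ 9072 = -0.18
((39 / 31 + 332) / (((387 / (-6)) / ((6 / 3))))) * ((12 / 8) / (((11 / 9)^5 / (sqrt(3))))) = -1220070438 * sqrt(3) / 214680983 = -9.84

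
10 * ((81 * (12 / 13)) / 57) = 13.12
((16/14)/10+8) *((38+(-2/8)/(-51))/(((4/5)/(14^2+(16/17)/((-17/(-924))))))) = 1404231113/14739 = 95273.16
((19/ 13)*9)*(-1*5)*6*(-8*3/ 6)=20520/ 13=1578.46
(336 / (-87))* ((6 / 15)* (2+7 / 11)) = -224 / 55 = -4.07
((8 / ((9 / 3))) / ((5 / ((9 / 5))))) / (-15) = -8 / 125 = -0.06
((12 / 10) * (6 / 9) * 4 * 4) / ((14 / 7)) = 32 / 5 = 6.40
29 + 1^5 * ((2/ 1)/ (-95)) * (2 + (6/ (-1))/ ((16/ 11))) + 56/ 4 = 16357/ 380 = 43.04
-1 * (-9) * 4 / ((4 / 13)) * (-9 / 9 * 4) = -468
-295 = -295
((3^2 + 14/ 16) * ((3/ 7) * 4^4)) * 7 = 7584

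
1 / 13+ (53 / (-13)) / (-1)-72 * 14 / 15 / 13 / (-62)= 8538 / 2015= 4.24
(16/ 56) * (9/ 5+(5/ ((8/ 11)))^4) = 6541427/ 10240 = 638.81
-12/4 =-3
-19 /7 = -2.71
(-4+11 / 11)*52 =-156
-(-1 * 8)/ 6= 1.33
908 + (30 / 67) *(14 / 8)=121777 / 134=908.78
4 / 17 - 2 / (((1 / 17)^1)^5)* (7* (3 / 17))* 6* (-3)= 1073411896 / 17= 63141876.24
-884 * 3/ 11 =-2652/ 11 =-241.09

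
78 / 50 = 39 / 25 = 1.56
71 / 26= 2.73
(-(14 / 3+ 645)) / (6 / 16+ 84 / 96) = -7796 / 15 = -519.73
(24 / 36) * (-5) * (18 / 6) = -10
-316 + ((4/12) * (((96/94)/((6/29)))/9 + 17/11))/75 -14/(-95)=-6282621193/19891575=-315.84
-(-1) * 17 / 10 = 17 / 10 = 1.70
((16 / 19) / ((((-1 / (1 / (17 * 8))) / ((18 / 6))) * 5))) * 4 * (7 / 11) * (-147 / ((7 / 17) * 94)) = 1764 / 49115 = 0.04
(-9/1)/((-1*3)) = 3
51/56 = 0.91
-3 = -3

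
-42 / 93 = -14 / 31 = -0.45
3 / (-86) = -3 / 86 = -0.03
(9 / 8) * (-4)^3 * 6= -432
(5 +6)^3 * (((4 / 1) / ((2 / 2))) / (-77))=-484 / 7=-69.14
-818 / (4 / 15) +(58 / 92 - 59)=-71895 / 23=-3125.87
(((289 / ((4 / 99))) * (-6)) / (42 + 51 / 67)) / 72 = -212993 / 15280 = -13.94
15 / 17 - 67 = -1124 / 17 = -66.12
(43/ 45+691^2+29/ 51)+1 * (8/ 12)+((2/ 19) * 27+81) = 6941436824/ 14535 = 477567.03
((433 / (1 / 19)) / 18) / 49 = 8227 / 882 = 9.33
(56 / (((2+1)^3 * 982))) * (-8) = -224 / 13257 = -0.02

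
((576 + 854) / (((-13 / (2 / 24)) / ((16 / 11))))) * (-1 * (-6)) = -80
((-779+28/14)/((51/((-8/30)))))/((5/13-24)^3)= -0.00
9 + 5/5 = 10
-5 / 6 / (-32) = 5 / 192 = 0.03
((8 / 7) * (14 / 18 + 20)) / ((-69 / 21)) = -1496 / 207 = -7.23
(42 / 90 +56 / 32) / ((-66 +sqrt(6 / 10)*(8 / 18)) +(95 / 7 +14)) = -2253951 / 39071804 -6517*sqrt(15) / 48839755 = -0.06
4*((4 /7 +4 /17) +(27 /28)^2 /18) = 22881 /6664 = 3.43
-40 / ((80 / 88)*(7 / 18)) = -792 / 7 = -113.14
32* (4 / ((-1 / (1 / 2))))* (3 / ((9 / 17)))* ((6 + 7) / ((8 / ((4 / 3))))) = -7072 / 9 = -785.78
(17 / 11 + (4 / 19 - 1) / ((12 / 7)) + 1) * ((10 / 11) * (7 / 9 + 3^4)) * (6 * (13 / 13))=2138080 / 2299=930.00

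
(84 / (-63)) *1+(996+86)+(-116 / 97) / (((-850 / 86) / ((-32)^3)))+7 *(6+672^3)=262716407750248 / 123675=2124248293.92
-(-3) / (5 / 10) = 6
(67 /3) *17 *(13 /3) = 14807 /9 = 1645.22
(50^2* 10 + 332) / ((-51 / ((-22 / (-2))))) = -92884 / 17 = -5463.76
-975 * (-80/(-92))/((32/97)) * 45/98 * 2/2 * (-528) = 702219375/1127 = 623087.29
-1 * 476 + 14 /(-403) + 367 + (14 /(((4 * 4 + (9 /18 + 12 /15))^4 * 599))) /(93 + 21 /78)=-109.03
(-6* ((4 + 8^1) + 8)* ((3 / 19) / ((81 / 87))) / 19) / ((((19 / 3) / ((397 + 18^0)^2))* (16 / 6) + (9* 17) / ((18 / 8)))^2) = -2455862588766 / 10602144475266125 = -0.00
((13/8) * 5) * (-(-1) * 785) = 51025/8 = 6378.12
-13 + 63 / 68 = -821 / 68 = -12.07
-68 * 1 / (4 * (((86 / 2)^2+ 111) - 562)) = -17 / 1398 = -0.01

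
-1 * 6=-6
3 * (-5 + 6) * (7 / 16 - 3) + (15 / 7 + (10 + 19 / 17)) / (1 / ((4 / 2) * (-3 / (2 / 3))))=-241869 / 1904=-127.03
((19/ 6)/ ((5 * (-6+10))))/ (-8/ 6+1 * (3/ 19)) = -361/ 2680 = -0.13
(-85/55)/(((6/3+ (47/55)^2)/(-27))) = 42075/2753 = 15.28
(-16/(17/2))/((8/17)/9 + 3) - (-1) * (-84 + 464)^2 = 67434512/467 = 144399.38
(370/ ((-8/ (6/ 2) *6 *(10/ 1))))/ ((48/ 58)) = -1073/ 384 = -2.79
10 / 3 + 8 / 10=62 / 15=4.13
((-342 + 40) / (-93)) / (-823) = -302 / 76539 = -0.00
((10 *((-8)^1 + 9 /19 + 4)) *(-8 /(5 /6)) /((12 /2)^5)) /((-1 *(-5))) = 67 /7695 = 0.01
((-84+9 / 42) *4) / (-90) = 391 / 105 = 3.72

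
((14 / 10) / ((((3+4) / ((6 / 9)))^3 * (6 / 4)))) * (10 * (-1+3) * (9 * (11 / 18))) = 352 / 3969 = 0.09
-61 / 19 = -3.21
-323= -323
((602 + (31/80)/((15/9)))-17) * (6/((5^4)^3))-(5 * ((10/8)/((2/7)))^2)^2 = -228977203009573777/25000000000000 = -9159.09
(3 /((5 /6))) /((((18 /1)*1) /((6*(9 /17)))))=54 /85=0.64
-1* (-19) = 19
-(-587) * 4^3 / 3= 37568 / 3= 12522.67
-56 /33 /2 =-28 /33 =-0.85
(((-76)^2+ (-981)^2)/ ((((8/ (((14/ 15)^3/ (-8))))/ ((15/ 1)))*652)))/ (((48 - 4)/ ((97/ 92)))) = -32210886127/ 4750732800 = -6.78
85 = 85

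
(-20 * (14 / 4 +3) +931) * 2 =1602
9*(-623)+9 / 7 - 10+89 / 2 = -77997 / 14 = -5571.21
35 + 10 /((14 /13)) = 310 /7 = 44.29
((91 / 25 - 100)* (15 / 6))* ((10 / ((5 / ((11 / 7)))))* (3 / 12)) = -189.28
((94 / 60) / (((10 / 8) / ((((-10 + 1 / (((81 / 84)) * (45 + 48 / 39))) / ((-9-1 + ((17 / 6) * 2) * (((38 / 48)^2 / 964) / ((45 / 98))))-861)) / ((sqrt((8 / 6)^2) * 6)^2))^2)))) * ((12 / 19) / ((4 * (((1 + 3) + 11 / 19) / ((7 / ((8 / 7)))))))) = 94671154655168848596 / 11163023298969235708700414621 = 0.00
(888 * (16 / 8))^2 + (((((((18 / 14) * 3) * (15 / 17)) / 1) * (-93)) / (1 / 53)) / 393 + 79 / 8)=393359505523 / 124712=3154143.19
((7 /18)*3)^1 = 7 /6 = 1.17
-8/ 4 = -2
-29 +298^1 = 269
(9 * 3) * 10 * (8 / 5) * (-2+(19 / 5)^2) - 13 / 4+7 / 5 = 537223 / 100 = 5372.23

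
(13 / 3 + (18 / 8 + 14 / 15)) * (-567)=-85239 / 20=-4261.95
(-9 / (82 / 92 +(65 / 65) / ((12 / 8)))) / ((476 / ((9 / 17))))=-5589 / 869890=-0.01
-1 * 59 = -59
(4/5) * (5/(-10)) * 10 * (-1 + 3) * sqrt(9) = -24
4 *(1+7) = 32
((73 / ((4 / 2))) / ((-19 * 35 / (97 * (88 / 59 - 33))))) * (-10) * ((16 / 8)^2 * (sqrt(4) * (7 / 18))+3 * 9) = -3567329909 / 70623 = -50512.30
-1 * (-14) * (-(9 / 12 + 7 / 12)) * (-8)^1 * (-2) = -896 / 3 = -298.67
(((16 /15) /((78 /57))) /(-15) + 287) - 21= 777898 /2925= 265.95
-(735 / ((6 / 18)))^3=-10720765125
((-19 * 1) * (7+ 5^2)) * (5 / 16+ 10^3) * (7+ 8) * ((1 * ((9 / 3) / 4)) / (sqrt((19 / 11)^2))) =-7922475 / 2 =-3961237.50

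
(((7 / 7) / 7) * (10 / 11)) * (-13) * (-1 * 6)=780 / 77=10.13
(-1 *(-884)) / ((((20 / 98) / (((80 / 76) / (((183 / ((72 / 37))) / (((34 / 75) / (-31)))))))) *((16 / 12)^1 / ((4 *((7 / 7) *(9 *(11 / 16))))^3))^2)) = -1559879146293104637 / 17015974400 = -91671455.87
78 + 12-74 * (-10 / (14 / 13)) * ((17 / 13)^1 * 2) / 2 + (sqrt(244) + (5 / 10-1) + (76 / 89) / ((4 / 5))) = 2 * sqrt(61) + 1232467 / 1246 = 1004.76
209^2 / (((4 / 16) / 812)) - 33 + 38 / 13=1844386153 / 13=141875857.92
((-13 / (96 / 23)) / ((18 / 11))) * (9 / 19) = -3289 / 3648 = -0.90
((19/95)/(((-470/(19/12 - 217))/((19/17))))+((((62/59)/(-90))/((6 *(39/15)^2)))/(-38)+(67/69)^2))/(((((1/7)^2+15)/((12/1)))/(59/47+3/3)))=1.88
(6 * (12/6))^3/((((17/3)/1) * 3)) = 101.65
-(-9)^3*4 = 2916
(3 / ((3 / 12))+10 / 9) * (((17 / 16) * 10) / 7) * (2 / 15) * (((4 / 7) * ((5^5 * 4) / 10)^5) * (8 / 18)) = 24487304687500000000 / 11907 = 2056546962920970.86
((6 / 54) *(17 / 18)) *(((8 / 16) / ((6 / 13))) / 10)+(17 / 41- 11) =-8427899 / 797040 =-10.57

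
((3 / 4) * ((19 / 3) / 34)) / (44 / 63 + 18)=63 / 8432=0.01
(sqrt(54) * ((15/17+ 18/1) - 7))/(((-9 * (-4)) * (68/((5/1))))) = 505 * sqrt(6)/6936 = 0.18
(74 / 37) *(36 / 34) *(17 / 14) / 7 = 18 / 49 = 0.37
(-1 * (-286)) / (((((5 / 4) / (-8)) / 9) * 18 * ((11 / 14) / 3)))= -17472 / 5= -3494.40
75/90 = 0.83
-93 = -93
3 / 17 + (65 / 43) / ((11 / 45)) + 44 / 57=3269012 / 458337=7.13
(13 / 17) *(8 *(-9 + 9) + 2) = 1.53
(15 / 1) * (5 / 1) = 75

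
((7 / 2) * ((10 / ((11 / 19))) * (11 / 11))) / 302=665 / 3322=0.20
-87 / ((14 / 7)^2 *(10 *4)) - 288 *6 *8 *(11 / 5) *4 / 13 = -19465323 / 2080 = -9358.33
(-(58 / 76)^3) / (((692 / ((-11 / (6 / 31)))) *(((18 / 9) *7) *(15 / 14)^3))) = 407515801 / 192230334000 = 0.00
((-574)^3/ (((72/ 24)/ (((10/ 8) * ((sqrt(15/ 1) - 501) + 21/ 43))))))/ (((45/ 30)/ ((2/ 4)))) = 1695926641220/ 129 - 236399030 * sqrt(15)/ 9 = 13044988203.85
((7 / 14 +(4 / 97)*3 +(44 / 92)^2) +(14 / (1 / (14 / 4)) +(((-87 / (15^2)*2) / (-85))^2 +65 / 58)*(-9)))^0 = 1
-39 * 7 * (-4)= 1092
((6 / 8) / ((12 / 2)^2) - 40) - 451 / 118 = -124045 / 2832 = -43.80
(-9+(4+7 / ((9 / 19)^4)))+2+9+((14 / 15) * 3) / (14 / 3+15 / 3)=138259447 / 951345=145.33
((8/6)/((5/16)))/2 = 32/15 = 2.13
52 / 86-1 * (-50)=2176 / 43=50.60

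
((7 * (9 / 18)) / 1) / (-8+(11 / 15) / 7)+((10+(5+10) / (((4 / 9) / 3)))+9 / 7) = 2601889 / 23212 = 112.09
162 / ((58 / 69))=192.72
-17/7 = -2.43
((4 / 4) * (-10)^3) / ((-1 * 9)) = 1000 / 9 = 111.11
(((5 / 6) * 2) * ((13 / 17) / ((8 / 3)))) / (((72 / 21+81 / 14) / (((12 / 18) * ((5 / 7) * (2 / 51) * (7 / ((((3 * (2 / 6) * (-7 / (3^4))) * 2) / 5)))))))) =-4875 / 24854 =-0.20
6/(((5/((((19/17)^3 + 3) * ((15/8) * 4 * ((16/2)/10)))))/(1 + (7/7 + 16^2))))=200602224/24565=8166.18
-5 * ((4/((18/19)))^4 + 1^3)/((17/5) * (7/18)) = -6152050/5103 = -1205.58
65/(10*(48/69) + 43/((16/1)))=1840/273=6.74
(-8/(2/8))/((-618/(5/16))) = 5/309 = 0.02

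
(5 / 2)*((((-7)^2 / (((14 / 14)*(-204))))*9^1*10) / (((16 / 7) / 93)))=-2392425 / 1088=-2198.92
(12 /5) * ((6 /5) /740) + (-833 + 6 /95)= -73193983 /87875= -832.93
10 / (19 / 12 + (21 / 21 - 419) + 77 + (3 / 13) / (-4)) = -780 / 26479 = -0.03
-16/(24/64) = -42.67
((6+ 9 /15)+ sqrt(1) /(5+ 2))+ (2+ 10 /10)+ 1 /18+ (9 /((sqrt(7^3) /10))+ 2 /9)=90 * sqrt(7) /49+ 6313 /630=14.88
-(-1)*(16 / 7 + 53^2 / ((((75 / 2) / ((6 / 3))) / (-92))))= -7234784 / 525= -13780.54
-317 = -317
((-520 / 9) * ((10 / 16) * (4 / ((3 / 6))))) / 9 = -2600 / 81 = -32.10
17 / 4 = 4.25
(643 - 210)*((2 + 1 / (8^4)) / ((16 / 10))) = 17737845 / 32768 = 541.32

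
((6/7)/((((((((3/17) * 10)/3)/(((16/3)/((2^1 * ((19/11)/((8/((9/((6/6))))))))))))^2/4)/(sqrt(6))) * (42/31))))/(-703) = -4440223744 * sqrt(6)/226634563575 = -0.05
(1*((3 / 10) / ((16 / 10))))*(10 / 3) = 5 / 8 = 0.62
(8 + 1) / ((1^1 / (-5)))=-45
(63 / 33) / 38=21 / 418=0.05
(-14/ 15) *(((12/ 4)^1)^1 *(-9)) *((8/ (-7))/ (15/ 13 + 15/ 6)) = -3744/ 475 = -7.88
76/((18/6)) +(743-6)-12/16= 9139/12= 761.58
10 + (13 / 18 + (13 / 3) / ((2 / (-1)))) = 77 / 9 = 8.56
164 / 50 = 82 / 25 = 3.28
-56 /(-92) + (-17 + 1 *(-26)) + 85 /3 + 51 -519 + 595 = 112.94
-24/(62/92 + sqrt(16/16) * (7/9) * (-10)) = 9936/2941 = 3.38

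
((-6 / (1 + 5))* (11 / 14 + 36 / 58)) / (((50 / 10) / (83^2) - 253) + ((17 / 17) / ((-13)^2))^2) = 112348092259 / 20210396913658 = 0.01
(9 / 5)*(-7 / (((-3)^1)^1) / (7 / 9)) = 27 / 5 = 5.40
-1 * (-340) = 340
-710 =-710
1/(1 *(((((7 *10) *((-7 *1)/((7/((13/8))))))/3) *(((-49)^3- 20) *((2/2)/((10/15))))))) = 0.00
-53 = -53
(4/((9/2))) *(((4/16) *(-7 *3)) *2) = -28/3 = -9.33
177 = 177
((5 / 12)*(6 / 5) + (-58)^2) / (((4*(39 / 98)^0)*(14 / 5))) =33645 / 112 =300.40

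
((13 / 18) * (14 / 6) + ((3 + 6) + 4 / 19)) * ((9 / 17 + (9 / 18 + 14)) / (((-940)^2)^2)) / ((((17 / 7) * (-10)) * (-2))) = 39987283 / 9260119885017600000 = 0.00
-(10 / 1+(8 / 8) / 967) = -9671 / 967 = -10.00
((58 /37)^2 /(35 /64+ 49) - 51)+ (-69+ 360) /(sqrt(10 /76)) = -221180753 /4341099+ 291 * sqrt(190) /5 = 751.28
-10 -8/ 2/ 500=-1251/ 125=-10.01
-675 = -675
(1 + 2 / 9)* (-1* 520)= -5720 / 9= -635.56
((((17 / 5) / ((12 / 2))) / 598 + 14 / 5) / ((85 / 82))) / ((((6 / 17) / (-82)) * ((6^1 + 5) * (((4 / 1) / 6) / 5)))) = -428.04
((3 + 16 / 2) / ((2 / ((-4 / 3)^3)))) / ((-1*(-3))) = -352 / 81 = -4.35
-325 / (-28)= 325 / 28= 11.61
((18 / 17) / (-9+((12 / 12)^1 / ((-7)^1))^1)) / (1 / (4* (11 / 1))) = -693 / 136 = -5.10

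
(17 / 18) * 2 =1.89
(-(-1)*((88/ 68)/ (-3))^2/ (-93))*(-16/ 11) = 704/ 241893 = 0.00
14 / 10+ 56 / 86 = 441 / 215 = 2.05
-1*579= -579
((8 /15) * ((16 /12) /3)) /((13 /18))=64 /195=0.33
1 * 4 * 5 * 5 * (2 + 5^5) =312700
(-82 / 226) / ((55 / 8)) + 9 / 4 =54623 / 24860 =2.20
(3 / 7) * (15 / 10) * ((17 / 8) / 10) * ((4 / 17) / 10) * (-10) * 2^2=-9 / 70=-0.13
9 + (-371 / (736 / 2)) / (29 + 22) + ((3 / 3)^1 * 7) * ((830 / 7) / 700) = 10.17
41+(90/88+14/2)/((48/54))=50.03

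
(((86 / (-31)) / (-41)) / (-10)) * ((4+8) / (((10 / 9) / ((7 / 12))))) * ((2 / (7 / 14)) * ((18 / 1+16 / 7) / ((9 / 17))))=-207604 / 31775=-6.53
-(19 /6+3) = -37 /6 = -6.17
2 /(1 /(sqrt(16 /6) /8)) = sqrt(6) /6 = 0.41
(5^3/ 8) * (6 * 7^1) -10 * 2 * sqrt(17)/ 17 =2625/ 4 -20 * sqrt(17)/ 17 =651.40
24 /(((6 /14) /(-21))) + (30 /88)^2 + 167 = -1953199 /1936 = -1008.88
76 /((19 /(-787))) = -3148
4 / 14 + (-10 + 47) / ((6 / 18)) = 779 / 7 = 111.29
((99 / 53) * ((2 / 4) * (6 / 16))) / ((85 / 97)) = 28809 / 72080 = 0.40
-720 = -720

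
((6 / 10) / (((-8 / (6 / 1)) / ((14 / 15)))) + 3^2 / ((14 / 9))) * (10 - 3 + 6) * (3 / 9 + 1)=16276 / 175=93.01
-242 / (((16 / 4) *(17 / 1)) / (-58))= 3509 / 17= 206.41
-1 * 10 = -10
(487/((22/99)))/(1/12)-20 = 26278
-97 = -97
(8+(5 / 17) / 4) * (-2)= -549 / 34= -16.15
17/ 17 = 1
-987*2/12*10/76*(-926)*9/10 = 1370943/76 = 18038.72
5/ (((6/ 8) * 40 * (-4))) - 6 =-145/ 24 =-6.04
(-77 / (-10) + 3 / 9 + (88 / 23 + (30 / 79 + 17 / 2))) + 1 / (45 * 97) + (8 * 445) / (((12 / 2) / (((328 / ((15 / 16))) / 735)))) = 353463686953 / 1165887135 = 303.17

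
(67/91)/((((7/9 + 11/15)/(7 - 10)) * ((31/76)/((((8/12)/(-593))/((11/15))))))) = 1718550/312823511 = 0.01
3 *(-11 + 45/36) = -117/4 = -29.25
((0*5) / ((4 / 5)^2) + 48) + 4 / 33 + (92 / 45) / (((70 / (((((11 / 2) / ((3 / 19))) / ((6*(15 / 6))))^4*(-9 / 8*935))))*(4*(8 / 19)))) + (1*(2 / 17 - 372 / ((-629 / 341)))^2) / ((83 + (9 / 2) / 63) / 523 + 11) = 22065204582285405541491277 / 6967859790533241600000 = 3166.71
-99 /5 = -19.80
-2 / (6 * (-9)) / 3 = 1 / 81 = 0.01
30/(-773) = -30/773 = -0.04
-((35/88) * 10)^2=-30625/1936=-15.82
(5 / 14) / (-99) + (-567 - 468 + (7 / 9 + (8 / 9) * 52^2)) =1897891 / 1386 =1369.33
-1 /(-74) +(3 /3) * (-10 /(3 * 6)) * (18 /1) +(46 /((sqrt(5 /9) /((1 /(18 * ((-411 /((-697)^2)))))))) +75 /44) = -11173607 * sqrt(5) /6165-13483 /1628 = -4060.99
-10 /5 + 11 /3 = 5 /3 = 1.67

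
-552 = -552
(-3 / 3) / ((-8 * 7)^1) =0.02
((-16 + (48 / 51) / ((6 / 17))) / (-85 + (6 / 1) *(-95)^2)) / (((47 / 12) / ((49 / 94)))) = -784 / 23885917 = -0.00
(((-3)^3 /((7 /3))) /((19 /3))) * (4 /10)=-486 /665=-0.73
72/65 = 1.11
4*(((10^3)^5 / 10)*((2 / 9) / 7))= 800000000000000 / 63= 12698412698412.70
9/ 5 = 1.80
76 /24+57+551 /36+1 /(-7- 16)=62455 /828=75.43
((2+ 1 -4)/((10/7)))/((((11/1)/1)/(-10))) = 7/11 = 0.64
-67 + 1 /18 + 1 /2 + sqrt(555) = -598 /9 + sqrt(555) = -42.89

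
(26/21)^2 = 676/441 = 1.53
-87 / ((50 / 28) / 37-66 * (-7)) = -45066 / 239341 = -0.19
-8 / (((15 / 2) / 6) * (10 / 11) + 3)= -1.93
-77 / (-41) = 77 / 41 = 1.88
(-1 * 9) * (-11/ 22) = 9/ 2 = 4.50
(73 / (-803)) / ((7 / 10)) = -0.13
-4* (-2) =8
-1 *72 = -72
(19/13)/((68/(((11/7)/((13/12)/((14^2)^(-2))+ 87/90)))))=1045/1287670202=0.00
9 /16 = 0.56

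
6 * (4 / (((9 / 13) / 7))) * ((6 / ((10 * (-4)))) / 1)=-182 / 5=-36.40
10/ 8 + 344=1381/ 4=345.25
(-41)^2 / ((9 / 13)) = 21853 / 9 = 2428.11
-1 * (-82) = 82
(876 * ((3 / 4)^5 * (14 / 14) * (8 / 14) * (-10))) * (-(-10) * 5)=-6652125 / 112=-59393.97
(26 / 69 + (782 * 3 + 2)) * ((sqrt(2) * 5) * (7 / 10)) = 567133 * sqrt(2) / 69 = 11623.87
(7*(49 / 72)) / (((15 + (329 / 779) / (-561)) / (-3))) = -49965839 / 52439648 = -0.95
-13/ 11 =-1.18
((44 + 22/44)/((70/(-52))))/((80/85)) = -19669/560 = -35.12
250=250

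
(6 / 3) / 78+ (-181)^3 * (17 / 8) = -3931418275 / 312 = -12600699.60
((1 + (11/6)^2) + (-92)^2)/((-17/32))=-143464/9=-15940.44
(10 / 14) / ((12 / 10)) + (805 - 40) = 32155 / 42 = 765.60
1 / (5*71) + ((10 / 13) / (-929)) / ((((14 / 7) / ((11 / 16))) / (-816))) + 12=12.24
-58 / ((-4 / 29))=841 / 2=420.50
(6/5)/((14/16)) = 48/35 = 1.37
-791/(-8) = 791/8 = 98.88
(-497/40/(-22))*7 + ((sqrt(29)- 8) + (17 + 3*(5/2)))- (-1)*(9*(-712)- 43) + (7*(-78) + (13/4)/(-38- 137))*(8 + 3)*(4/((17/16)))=-15206464083/523600 + sqrt(29)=-29036.75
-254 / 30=-127 / 15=-8.47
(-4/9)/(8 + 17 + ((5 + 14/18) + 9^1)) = -2/179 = -0.01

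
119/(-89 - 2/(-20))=-170/127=-1.34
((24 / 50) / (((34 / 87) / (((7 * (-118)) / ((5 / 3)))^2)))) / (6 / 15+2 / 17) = 801333162 / 1375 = 582787.75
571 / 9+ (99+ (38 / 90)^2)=329311 / 2025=162.62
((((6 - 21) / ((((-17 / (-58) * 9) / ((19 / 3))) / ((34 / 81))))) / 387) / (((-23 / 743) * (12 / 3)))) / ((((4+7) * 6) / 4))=4093930 / 214131357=0.02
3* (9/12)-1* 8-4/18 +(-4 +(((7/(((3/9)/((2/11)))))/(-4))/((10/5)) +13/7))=-11909/1386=-8.59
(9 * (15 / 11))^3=1848.52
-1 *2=-2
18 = 18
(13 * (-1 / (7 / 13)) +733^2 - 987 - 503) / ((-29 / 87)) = -11251272 / 7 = -1607324.57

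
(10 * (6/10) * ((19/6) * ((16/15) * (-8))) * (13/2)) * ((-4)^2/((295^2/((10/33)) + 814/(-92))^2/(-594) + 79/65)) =15654472704/128894838558113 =0.00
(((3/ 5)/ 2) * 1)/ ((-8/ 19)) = -57/ 80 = -0.71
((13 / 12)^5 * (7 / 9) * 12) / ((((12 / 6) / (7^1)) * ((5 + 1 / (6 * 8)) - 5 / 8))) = 18193357 / 1640736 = 11.09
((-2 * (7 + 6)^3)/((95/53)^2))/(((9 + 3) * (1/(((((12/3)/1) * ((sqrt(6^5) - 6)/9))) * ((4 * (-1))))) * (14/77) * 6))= -271540412/243675 + 543080824 * sqrt(6)/81225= 15263.25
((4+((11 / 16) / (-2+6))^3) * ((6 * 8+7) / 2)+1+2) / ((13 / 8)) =59317749 / 851968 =69.62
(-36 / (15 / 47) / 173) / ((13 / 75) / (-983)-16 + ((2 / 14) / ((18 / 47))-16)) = 349279560 / 16942222333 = 0.02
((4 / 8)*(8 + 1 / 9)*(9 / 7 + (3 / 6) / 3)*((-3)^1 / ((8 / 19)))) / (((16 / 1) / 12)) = -84607 / 2688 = -31.48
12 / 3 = 4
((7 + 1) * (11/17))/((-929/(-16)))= 1408/15793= 0.09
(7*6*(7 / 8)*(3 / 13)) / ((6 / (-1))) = -147 / 104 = -1.41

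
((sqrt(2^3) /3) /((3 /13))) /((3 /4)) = 104 * sqrt(2) /27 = 5.45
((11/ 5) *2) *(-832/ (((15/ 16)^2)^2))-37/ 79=-94775470201/ 19996875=-4739.51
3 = 3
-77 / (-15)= 77 / 15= 5.13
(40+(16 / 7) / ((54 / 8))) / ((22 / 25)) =95300 / 2079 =45.84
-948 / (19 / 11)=-10428 / 19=-548.84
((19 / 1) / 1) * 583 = 11077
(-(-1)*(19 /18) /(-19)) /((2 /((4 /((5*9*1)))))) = -1 /405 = -0.00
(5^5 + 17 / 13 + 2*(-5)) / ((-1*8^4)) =-633 / 832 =-0.76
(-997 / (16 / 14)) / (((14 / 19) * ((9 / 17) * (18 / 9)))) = -322031 / 288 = -1118.16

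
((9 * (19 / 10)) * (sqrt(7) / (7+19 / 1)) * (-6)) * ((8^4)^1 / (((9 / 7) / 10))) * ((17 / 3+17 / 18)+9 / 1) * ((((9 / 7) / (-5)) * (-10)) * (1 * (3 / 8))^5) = -3892131 * sqrt(7) / 104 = -99015.49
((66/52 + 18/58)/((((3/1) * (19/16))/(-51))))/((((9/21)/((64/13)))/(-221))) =411203072/7163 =57406.54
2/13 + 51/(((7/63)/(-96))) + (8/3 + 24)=-1717450/39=-44037.18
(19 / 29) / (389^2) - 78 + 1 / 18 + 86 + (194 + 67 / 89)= 1425757236229 / 7030071018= 202.81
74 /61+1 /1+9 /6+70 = 8993 /122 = 73.71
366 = 366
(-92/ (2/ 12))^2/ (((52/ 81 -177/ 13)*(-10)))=160426656/ 68305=2348.68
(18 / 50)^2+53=33206 / 625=53.13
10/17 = 0.59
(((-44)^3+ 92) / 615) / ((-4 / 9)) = 63819 / 205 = 311.31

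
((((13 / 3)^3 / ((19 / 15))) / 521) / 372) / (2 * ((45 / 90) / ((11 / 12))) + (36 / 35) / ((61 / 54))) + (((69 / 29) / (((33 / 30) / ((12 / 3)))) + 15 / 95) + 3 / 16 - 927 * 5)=-4626.00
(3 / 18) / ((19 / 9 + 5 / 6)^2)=54 / 2809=0.02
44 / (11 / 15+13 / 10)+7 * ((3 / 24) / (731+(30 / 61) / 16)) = 470926807 / 21761323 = 21.64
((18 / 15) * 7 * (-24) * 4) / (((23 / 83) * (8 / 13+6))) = -2175264 / 4945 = -439.89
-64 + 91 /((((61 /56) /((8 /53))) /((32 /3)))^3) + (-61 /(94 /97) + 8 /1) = 15001615994003105 /85764731355306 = 174.92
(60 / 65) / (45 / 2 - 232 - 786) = -24 / 25883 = -0.00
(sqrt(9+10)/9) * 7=7 * sqrt(19)/9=3.39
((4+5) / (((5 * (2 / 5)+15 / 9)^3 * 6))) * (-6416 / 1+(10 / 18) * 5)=-519471 / 2662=-195.14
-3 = -3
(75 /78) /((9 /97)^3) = 22816825 /18954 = 1203.80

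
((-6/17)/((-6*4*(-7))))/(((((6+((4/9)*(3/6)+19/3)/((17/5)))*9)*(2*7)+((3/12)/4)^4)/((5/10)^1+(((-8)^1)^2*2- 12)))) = -1908736/7790526583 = -0.00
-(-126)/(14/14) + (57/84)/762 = 2688355/21336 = 126.00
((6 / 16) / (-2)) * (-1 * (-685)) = -2055 / 16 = -128.44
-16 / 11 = -1.45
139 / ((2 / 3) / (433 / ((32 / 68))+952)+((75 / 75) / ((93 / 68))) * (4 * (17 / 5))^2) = 1613397325 / 1569753488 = 1.03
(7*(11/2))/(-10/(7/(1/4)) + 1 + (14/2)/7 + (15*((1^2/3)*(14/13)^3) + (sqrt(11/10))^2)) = 5920915/1382224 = 4.28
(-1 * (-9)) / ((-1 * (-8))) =9 / 8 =1.12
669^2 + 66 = 447627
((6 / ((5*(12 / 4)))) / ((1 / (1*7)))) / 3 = 0.93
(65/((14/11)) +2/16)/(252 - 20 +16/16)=2867/13048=0.22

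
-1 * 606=-606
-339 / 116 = -2.92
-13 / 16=-0.81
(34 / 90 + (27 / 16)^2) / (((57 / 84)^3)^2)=33.04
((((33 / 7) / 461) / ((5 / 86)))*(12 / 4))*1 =8514 / 16135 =0.53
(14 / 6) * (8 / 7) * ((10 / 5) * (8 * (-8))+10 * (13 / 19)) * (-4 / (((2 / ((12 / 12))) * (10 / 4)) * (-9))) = -73664 / 2565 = -28.72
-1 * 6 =-6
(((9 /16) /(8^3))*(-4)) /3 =-3 /2048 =-0.00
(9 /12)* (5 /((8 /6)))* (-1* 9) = -405 /16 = -25.31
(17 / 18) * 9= 17 / 2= 8.50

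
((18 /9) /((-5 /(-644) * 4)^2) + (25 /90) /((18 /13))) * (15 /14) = 2222.01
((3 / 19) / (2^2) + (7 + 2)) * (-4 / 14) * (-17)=11679 / 266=43.91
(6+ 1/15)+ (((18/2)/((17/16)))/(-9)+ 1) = 1562/255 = 6.13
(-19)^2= 361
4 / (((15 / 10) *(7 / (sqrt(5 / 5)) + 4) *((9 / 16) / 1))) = 128 / 297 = 0.43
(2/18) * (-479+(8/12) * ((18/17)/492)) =-333862/6273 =-53.22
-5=-5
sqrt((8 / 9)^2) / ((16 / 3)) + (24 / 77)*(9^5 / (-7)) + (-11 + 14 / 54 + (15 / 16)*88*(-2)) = -81637763 / 29106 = -2804.84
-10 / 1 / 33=-10 / 33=-0.30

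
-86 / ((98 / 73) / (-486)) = 1525554 / 49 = 31133.76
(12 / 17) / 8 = 3 / 34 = 0.09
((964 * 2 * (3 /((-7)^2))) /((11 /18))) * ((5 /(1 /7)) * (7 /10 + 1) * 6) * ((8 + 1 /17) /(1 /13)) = 556270416 /77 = 7224291.12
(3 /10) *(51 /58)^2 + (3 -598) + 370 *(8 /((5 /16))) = 298630083 /33640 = 8877.23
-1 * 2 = -2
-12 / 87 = -4 / 29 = -0.14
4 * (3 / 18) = 2 / 3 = 0.67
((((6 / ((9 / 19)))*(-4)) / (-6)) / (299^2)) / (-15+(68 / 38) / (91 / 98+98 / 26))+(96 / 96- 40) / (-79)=828020598973 / 1677294447673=0.49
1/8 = 0.12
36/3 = 12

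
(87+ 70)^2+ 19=24668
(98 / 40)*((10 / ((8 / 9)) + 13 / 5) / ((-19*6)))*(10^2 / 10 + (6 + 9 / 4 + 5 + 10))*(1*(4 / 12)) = -95011 / 28800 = -3.30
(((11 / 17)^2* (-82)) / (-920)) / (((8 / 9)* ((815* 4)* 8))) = 44649 / 27736601600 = 0.00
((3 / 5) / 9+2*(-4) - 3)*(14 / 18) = -8.50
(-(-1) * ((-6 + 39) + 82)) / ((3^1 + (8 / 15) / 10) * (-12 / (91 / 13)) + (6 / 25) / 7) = -575 / 26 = -22.12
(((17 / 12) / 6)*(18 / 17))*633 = 633 / 4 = 158.25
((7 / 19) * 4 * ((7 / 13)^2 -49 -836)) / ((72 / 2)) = -1046612 / 28899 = -36.22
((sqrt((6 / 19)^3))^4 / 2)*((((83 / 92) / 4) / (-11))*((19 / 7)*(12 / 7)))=-1452168 / 30696199303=-0.00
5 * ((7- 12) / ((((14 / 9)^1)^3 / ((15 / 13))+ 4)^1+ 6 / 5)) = -273375 / 92534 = -2.95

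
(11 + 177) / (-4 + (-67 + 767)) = 47 / 174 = 0.27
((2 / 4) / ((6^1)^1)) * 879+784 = 3429 / 4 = 857.25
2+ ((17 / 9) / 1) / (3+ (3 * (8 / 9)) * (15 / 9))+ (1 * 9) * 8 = 4975 / 67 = 74.25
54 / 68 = 27 / 34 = 0.79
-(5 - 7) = 2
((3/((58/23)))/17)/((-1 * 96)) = -0.00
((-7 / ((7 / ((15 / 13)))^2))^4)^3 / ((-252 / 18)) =-16834112196028232574462890625 / 105182858979460003796002058691843843854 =-0.00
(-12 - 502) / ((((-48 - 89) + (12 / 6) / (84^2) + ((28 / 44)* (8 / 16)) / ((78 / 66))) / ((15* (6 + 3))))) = 3182502960 / 6271007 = 507.49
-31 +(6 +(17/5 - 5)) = -133/5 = -26.60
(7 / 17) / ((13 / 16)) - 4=-772 / 221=-3.49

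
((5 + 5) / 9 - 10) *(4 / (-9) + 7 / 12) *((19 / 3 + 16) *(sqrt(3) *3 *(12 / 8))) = -3350 *sqrt(3) / 27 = -214.90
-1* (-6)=6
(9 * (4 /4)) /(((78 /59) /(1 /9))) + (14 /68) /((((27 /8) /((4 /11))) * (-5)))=493573 /656370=0.75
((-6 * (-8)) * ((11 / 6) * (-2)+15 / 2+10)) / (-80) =-83 / 10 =-8.30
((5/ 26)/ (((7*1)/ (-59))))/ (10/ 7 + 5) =-0.25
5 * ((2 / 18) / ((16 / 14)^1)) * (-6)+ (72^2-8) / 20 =15353 / 60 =255.88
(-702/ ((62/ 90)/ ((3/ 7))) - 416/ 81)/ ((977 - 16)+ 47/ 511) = -283482433/ 616598649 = -0.46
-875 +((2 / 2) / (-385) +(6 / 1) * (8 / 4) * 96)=277.00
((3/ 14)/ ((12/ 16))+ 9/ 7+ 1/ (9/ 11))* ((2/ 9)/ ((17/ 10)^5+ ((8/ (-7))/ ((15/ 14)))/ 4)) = 3200000/ 71812629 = 0.04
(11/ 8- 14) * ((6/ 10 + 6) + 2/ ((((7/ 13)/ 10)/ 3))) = -1490.11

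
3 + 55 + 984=1042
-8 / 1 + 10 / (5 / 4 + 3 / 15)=-32 / 29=-1.10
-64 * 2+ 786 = 658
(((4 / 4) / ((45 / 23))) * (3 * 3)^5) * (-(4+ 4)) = -1207224 / 5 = -241444.80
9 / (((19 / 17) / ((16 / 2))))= 1224 / 19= 64.42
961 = 961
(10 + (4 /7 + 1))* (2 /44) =81 /154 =0.53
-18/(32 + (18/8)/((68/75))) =-4896/9379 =-0.52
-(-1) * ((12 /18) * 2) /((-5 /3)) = -4 /5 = -0.80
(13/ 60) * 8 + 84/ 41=2326/ 615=3.78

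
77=77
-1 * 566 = -566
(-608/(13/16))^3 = -920599396352/2197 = -419025669.71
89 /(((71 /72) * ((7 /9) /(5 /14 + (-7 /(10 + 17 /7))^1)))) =-2412612 /100891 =-23.91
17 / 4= 4.25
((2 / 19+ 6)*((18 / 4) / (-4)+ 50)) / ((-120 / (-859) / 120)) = 9740201 / 38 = 256321.08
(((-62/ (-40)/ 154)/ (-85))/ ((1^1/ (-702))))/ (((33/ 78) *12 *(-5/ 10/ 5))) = -47151/ 287980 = -0.16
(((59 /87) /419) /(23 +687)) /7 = 0.00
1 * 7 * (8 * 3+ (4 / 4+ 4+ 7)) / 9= 28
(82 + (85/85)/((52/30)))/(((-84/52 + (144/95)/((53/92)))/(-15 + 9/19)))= -26171930/22163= -1180.88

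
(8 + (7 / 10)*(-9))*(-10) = -17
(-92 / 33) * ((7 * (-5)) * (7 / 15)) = 4508 / 99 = 45.54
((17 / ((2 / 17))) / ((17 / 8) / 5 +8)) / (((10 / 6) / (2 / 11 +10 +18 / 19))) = 8066568 / 70433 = 114.53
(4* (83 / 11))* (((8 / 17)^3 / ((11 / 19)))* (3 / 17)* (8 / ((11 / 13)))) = 9.06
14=14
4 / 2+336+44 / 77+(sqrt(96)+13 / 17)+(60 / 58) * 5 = 4 * sqrt(6)+1188899 / 3451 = 354.31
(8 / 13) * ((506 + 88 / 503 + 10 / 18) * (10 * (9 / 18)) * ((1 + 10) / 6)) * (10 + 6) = 8074770880 / 176553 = 45735.68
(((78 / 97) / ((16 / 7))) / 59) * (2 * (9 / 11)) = 2457 / 251812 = 0.01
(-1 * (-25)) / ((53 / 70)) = 1750 / 53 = 33.02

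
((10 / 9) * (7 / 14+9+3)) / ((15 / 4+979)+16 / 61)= 6100 / 431739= 0.01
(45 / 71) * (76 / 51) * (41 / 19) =2460 / 1207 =2.04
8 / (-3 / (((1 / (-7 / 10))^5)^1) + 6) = 800000 / 650421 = 1.23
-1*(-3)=3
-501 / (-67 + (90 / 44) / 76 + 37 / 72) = 3769524 / 500039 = 7.54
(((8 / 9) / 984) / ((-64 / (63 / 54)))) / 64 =-7 / 27205632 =-0.00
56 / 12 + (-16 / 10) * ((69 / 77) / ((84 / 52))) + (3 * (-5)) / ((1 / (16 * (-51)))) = 98990954 / 8085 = 12243.78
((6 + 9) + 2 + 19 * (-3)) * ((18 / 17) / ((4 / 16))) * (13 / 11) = -37440 / 187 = -200.21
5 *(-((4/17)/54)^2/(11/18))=-40/257499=-0.00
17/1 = 17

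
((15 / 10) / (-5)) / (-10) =3 / 100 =0.03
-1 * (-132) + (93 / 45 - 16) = 1771 / 15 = 118.07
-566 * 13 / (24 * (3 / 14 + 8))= -25753 / 690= -37.32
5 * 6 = 30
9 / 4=2.25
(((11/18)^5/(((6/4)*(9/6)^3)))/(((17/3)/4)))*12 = 1288408/9034497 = 0.14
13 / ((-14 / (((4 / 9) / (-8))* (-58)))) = -377 / 126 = -2.99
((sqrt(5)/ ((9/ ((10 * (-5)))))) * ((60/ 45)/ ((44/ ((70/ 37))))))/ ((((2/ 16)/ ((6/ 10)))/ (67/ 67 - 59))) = 324800 * sqrt(5)/ 3663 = 198.27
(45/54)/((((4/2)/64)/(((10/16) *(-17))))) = -850/3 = -283.33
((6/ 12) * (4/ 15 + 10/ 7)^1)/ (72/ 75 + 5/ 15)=445/ 679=0.66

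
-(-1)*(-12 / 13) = -12 / 13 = -0.92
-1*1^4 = -1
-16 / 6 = -8 / 3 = -2.67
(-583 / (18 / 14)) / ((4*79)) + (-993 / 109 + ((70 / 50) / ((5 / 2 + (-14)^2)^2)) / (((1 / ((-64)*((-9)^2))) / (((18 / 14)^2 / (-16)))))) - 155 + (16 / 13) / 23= -84606195491419141 / 511300639837260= -165.47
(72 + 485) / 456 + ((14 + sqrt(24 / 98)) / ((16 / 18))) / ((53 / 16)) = 36 * sqrt(3) / 371 + 144433 / 24168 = 6.14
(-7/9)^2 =49/81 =0.60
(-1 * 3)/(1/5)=-15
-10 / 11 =-0.91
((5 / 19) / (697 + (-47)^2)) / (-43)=-5 / 2374202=-0.00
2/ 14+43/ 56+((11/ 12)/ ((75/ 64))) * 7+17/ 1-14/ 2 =206467/ 12600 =16.39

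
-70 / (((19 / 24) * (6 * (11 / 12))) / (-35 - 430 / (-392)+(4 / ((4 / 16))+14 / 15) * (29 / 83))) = 54634312 / 121429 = 449.93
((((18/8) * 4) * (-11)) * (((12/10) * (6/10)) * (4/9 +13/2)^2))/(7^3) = -6875/686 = -10.02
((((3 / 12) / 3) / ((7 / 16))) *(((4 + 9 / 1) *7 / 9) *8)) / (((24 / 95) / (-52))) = -256880 / 81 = -3171.36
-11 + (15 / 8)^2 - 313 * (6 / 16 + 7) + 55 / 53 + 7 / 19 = -149161881 / 64448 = -2314.45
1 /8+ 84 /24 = 29 /8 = 3.62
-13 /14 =-0.93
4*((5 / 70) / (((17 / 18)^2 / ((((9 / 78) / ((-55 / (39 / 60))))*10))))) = -486 / 111265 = -0.00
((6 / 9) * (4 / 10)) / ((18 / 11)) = 0.16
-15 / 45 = -1 / 3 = -0.33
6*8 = 48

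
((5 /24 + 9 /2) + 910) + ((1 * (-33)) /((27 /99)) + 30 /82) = 781369 /984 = 794.07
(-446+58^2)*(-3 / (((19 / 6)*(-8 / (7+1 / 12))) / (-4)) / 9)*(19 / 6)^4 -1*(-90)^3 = 4818085115 / 7776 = 619609.71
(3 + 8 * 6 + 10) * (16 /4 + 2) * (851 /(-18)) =-51911 /3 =-17303.67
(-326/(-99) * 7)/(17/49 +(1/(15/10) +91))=55909/223179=0.25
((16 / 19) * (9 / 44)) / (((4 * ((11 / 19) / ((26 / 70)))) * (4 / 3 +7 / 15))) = 0.02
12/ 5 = 2.40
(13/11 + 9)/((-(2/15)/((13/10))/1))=-1092/11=-99.27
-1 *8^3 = -512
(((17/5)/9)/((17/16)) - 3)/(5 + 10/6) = -119/300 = -0.40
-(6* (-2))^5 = 248832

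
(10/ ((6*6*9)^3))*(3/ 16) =5/ 90699264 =0.00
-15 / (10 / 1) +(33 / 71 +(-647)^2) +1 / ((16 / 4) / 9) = 118885301 / 284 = 418610.21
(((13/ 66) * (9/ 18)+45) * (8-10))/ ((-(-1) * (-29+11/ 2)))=5953/ 1551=3.84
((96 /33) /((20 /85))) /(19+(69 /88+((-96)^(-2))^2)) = 11551113216 /18483904523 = 0.62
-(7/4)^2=-49/16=-3.06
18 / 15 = 6 / 5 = 1.20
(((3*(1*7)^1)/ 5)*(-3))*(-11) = 693/ 5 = 138.60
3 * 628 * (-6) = -11304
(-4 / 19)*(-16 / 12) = 16 / 57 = 0.28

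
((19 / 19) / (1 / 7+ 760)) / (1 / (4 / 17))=28 / 90457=0.00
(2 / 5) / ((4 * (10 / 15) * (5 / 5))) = 3 / 20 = 0.15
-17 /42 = -0.40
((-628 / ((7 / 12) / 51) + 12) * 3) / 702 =-64042 / 273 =-234.59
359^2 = 128881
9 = 9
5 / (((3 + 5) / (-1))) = -5 / 8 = -0.62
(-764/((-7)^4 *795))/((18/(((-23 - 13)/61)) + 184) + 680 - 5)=-1528/3162873315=-0.00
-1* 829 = -829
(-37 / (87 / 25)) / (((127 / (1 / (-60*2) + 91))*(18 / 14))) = -14140105 / 2386584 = -5.92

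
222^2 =49284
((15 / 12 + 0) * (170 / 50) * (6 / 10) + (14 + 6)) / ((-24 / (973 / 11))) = -39893 / 480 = -83.11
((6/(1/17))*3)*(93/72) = 1581/4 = 395.25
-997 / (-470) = 2.12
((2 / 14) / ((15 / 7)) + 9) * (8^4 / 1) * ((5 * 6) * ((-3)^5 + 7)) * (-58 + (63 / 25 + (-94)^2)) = -57716647919616 / 25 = -2308665916784.64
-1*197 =-197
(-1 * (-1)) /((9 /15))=1.67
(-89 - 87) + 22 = -154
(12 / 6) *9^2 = 162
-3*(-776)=2328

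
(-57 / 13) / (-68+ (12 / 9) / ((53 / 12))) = 1007 / 15548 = 0.06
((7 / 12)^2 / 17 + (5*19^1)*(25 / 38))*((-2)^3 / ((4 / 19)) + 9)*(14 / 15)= -31068947 / 18360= -1692.21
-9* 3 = -27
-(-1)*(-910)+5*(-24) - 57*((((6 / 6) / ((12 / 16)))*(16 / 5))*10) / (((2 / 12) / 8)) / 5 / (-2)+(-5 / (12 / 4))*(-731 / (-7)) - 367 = 1060768 / 105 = 10102.55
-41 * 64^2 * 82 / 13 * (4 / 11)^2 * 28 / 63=-881328128 / 14157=-62253.88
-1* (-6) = 6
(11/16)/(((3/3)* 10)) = 11/160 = 0.07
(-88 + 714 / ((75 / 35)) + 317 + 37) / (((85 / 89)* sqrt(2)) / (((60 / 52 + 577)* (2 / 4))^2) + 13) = 2366567683331617675168 / 51344091928009801895 - 32008424119336* sqrt(2) / 789909106584766183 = 46.09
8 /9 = 0.89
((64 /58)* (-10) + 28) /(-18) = -82 /87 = -0.94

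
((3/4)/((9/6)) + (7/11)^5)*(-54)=-5255955/161051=-32.64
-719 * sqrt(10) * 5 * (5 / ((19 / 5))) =-14958.41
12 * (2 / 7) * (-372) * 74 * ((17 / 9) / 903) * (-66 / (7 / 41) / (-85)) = -66214016 / 73745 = -897.88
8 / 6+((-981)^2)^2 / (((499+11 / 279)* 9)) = 86130899128781 / 417696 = 206204749.70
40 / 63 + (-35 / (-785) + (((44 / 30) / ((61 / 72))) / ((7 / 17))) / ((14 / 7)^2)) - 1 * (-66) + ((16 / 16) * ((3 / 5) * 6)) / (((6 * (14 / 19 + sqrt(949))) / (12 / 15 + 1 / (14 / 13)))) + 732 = 43681 * sqrt(949) / 39945850 + 3224252518268 / 4031677575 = 799.76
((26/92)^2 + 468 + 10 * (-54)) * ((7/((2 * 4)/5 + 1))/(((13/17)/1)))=-90548885/357604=-253.21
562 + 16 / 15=8446 / 15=563.07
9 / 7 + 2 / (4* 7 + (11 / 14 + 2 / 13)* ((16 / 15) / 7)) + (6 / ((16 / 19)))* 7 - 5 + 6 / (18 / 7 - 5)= 933573597 / 21333368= 43.76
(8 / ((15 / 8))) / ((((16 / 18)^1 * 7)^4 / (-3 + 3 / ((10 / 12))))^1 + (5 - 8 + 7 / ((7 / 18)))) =419904 / 247338625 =0.00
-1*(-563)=563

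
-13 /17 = -0.76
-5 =-5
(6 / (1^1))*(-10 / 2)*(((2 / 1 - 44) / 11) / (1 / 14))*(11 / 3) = 5880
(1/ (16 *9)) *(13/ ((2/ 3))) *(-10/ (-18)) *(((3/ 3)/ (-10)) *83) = -1079/ 1728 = -0.62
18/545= 0.03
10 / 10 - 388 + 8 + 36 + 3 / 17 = -342.82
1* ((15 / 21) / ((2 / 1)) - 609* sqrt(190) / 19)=5 / 14 - 609* sqrt(190) / 19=-441.46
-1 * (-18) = 18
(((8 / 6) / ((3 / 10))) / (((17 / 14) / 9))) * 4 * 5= 11200 / 17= 658.82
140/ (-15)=-28/ 3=-9.33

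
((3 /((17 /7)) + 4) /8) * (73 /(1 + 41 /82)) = 6497 /204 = 31.85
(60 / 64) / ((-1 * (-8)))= 15 / 128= 0.12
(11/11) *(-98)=-98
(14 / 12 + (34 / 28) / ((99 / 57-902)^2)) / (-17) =-7168244318 / 104451425925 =-0.07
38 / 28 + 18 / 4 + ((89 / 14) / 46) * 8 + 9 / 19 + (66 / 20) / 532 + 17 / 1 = 427257 / 17480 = 24.44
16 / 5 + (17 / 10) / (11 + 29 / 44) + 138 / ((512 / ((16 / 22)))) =3197849 / 902880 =3.54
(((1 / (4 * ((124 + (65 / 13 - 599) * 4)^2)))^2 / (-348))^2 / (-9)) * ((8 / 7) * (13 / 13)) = -1 / 161508768291146924582825605919145984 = -0.00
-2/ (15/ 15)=-2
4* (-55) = -220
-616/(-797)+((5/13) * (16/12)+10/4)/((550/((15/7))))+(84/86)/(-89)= 9448483425/12212676476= 0.77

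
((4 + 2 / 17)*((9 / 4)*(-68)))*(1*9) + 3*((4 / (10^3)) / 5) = -7087497 / 1250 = -5670.00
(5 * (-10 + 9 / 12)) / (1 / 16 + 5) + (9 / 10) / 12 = -29357 / 3240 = -9.06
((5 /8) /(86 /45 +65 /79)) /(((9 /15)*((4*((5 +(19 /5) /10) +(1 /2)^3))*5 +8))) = 148125 /45912556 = 0.00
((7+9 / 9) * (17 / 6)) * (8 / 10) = 272 / 15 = 18.13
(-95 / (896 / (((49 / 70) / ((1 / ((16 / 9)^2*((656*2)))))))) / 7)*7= -24928 / 81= -307.75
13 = 13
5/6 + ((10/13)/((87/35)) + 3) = 9371/2262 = 4.14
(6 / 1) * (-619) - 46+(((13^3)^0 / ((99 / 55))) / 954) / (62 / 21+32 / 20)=-5143815185 / 1368036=-3760.00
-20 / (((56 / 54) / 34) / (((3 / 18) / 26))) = -765 / 182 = -4.20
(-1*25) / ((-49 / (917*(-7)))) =-3275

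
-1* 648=-648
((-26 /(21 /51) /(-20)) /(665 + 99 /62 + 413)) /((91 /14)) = 1054 /2342725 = 0.00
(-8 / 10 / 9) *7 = -0.62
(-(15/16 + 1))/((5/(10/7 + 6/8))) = -1891/2240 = -0.84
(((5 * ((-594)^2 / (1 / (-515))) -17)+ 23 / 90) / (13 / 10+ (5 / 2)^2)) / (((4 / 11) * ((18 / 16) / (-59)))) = 212274256740172 / 12231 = 17355429379.46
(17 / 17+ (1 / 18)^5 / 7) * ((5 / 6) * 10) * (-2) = -330674425 / 19840464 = -16.67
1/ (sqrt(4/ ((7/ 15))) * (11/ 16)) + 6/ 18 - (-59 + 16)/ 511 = 640/ 1533 + 8 * sqrt(105)/ 165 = 0.91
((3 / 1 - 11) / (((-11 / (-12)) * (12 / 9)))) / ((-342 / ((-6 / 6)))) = -4 / 209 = -0.02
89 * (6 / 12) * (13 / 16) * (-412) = -119171 / 8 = -14896.38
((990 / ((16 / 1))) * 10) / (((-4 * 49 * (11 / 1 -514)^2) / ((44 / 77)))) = -0.00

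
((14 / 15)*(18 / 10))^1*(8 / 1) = 336 / 25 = 13.44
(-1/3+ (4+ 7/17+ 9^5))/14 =4218.08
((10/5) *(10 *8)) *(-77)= -12320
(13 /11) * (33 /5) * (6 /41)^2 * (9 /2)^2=28431 /8405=3.38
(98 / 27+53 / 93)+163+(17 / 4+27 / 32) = 4614703 / 26784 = 172.29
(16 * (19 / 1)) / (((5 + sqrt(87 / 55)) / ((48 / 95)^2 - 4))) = -106216 / 437 + 9656 * sqrt(4785) / 10925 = -181.92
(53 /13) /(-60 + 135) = 53 /975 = 0.05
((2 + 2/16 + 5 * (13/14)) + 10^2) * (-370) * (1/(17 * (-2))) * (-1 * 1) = -1106115/952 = -1161.89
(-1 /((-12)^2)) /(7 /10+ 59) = -5 /42984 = -0.00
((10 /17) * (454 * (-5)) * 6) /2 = -68100 /17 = -4005.88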